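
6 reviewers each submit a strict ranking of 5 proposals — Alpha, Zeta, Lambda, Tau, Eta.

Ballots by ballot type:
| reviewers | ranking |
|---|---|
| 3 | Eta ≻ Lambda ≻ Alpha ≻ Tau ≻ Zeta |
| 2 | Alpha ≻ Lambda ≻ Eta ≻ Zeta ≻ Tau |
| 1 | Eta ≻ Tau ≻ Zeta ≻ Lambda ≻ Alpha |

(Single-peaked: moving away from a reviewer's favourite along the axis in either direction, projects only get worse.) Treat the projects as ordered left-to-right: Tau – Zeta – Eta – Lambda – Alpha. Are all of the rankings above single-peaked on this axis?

Axis positions: Tau=1, Zeta=2, Eta=3, Lambda=4, Alpha=5.
Ballot type 1: ranking walks positions 3-4-5-1-2; Tau is ranked above Zeta even though Zeta lies between Tau and the peak Eta on the axis — preferences dip and rise again. Not single-peaked.
Ballot type 2 (peak Alpha at position 5): ranking walks positions 5-4-3-2-1, expanding outward from the peak — single-peaked.
Ballot type 3: ranking walks positions 3-1-2-4-5; Tau is ranked above Zeta even though Zeta lies between Tau and the peak Eta on the axis — preferences dip and rise again. Not single-peaked.
Ballot type 1 violates single-peakedness, so the profile is not single-peaked on this axis.

no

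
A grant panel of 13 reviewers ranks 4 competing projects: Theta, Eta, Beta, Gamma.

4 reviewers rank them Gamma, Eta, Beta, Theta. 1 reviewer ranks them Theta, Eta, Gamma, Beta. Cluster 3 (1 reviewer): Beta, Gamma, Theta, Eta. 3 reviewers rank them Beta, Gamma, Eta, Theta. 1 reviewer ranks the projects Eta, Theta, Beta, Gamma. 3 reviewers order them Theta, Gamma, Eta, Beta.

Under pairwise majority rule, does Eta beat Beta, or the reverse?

Ballots ranking Eta above Beta: 4 + 1 + 1 + 3 = 9.
Ballots ranking Beta above Eta: 13 − 9 = 4.
Eta wins the head-to-head 9–4.

Eta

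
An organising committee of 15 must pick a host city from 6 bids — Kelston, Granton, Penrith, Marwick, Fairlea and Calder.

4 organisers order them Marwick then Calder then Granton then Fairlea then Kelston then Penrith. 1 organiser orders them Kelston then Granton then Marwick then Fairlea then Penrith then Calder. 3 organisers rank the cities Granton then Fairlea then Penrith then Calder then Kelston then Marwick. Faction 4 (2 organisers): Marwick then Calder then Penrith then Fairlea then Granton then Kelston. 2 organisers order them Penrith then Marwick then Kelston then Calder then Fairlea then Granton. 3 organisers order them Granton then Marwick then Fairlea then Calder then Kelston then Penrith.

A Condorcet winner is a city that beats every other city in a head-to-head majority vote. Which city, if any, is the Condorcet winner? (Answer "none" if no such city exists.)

Pairwise majorities:
Kelston vs Granton: Kelston is ranked higher on 1+2 = 3 ballots, Granton on 12. Granton wins 12–3.
Kelston–Penrith: Kelston 8–7.
Kelston vs Marwick: Kelston preferred on 1+3 = 4 ballots; Marwick wins 11–4.
Kelston–Fairlea: Fairlea 12–3.
Kelston vs Calder: Calder wins 12–3.
Granton vs Penrith: Granton, 11–4.
Granton–Marwick: Marwick 8–7.
Granton vs Fairlea: Granton is ranked higher on 4+1+3+3 = 11 ballots, Fairlea on 4. Granton wins 11–4.
Granton vs Calder: Granton is ranked higher on 1+3+3 = 7 ballots, Calder on 8. Calder wins 8–7.
Penrith–Marwick: Marwick 10–5.
Penrith vs Fairlea: Penrith is ranked higher on 2+2 = 4 ballots, Fairlea on 11. Fairlea wins 11–4.
Penrith–Calder: Calder 9–6.
Marwick vs Fairlea: 4+1+2+2+3 = 12 for Marwick, 3 for Fairlea — Marwick by 12–3.
Marwick vs Calder: Marwick is ranked higher on 4+1+2+2+3 = 12 ballots, Calder on 3. Marwick wins 12–3.
Fairlea vs Calder: 7 to 8, Calder.
Marwick beats each of Kelston, Granton, Penrith, Fairlea, Calder — Marwick is the Condorcet winner.

Marwick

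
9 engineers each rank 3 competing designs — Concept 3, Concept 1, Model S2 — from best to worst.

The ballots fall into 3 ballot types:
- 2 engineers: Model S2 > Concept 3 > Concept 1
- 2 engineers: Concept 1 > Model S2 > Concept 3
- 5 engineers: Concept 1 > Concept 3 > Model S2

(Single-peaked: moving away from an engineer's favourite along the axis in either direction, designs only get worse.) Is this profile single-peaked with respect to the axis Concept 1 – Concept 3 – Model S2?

no

Axis positions: Concept 1=1, Concept 3=2, Model S2=3.
Ballot type 1 (peak Model S2 at position 3): ranking walks positions 3-2-1, expanding outward from the peak — single-peaked.
Ballot type 2: ranking walks positions 1-3-2; Model S2 is ranked above Concept 3 even though Concept 3 lies between Model S2 and the peak Concept 1 on the axis — preferences dip and rise again. Not single-peaked.
Ballot type 3 (peak Concept 1 at position 1): ranking walks positions 1-2-3, expanding outward from the peak — single-peaked.
Ballot type 2 violates single-peakedness, so the profile is not single-peaked on this axis.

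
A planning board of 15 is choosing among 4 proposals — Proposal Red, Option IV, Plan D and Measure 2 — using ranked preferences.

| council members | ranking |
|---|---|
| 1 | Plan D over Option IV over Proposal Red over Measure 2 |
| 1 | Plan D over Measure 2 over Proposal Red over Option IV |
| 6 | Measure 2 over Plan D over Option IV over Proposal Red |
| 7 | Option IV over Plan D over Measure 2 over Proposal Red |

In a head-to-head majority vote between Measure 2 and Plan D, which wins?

Plan D

Ballots ranking Measure 2 above Plan D: 6.
Ballots ranking Plan D above Measure 2: 15 − 6 = 9.
Plan D wins the head-to-head 9–6.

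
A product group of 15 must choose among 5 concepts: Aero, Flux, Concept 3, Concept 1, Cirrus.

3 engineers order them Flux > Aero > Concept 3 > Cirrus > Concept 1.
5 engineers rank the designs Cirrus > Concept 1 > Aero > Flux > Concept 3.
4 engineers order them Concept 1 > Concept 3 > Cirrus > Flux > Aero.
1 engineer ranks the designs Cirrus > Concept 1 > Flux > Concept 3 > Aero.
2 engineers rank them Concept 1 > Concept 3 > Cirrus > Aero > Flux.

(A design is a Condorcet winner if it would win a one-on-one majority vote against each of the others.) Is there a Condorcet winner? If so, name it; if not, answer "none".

none

Pairwise majorities:
Aero–Flux: Flux 8–7.
Aero vs Concept 3: 3+5 = 8 for Aero, 7 for Concept 3 — Aero by 8–7.
Aero vs Concept 1: 3 for Aero, 12 for Concept 1 — Concept 1 by 12–3.
Aero vs Cirrus: Cirrus wins 12–3.
Flux–Concept 3: Flux 9–6.
Flux vs Concept 1: 3 for Flux, 12 for Concept 1 — Concept 1 by 12–3.
Flux vs Cirrus: Flux is ranked higher on 3 ballots, Cirrus on 12. Cirrus wins 12–3.
Concept 3 vs Concept 1: 3 for Concept 3, 12 for Concept 1 — Concept 1 by 12–3.
Concept 3–Cirrus: Concept 3 9–6.
Concept 1 vs Cirrus: Concept 1 is ranked higher on 4+2 = 6 ballots, Cirrus on 9. Cirrus wins 9–6.
No design is unbeaten: Aero loses to Flux; Flux loses to Concept 1; Concept 3 loses to Aero; Concept 1 loses to Cirrus; Cirrus loses to Concept 3. In particular Aero → Concept 3 → Cirrus → Aero is a majority cycle — no Condorcet winner exists.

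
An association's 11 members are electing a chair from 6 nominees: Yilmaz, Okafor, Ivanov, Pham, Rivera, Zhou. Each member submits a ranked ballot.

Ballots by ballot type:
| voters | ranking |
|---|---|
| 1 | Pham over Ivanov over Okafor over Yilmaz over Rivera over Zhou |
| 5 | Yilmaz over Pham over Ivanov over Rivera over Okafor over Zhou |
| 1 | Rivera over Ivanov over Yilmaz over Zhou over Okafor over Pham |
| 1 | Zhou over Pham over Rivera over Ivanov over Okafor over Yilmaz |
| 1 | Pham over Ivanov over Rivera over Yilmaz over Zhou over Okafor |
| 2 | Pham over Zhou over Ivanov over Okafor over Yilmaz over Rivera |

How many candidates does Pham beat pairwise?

Pham against each rival (11 voters):
Pham vs Yilmaz: Yilmaz, 6–5.
Pham–Okafor: Pham 10–1.
Pham vs Ivanov: Pham preferred on 1+5+1+1+2 = 10 ballots; Pham wins 10–1.
Pham vs Rivera: Pham is ranked higher on 1+5+1+1+2 = 10 ballots, Rivera on 1. Pham wins 10–1.
Pham vs Zhou: 9 to 2, Pham.
Pham beats Okafor, Ivanov, Rivera, Zhou; loses to Yilmaz — 4 pairwise wins.

4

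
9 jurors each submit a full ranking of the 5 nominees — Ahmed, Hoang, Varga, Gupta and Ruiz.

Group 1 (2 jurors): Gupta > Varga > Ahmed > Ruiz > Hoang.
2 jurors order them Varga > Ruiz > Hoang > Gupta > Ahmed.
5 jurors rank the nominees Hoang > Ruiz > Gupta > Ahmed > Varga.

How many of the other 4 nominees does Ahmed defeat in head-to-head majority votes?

1

Ahmed against each rival (9 jurors):
Ahmed vs Hoang: 2 to 7, Hoang.
Ahmed vs Varga: 5 for Ahmed, 4 for Varga — Ahmed by 5–4.
Ahmed–Gupta: Gupta 9–0.
Ahmed vs Ruiz: 2 for Ahmed, 7 for Ruiz — Ruiz by 7–2.
Ahmed beats Varga; loses to Hoang, Gupta, Ruiz — 1 pairwise win.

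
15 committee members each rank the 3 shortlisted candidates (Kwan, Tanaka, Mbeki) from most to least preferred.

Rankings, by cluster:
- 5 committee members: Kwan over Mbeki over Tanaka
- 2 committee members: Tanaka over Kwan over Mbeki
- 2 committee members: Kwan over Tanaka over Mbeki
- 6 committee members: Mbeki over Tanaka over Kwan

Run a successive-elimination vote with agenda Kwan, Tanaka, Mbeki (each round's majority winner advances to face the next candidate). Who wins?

Round 1: Kwan vs Tanaka — 7–8, Tanaka advances.
Round 2: Tanaka vs Mbeki — 4–11, Mbeki advances.
Mbeki survives the agenda.

Mbeki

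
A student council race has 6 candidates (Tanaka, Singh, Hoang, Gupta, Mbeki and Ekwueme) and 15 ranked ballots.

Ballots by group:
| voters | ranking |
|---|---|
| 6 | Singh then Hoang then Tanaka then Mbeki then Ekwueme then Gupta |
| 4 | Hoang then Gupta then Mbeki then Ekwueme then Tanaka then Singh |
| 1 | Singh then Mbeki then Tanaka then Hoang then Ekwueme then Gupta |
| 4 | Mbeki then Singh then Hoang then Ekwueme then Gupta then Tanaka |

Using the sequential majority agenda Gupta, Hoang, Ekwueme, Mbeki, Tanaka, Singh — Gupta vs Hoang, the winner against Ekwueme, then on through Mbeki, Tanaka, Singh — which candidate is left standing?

Singh

Round 1: Gupta vs Hoang — 0–15, Hoang advances.
Round 2: Hoang vs Ekwueme — 15–0, Hoang advances.
Round 3: Hoang vs Mbeki — 10–5, Hoang advances.
Round 4: Hoang vs Tanaka — 14–1, Hoang advances.
Round 5: Hoang vs Singh — 4–11, Singh advances.
The agenda winner is Singh.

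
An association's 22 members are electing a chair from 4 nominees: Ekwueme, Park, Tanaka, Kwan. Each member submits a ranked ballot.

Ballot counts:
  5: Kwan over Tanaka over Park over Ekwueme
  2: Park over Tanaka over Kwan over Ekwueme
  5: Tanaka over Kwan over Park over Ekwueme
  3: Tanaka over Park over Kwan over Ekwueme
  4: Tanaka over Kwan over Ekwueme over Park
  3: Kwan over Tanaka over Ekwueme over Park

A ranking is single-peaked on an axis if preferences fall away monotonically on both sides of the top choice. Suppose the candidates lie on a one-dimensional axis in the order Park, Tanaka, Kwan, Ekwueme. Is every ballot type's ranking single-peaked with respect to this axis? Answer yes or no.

yes

Axis positions: Park=1, Tanaka=2, Kwan=3, Ekwueme=4.
Ballot type 1 (peak Kwan at position 3): ranking walks positions 3-2-1-4, expanding outward from the peak — single-peaked.
Ballot type 2 (peak Park at position 1): ranking walks positions 1-2-3-4, expanding outward from the peak — single-peaked.
Ballot type 3 (peak Tanaka at position 2): ranking walks positions 2-3-1-4, expanding outward from the peak — single-peaked.
Ballot type 4 (peak Tanaka at position 2): ranking walks positions 2-1-3-4, expanding outward from the peak — single-peaked.
Ballot type 5 (peak Tanaka at position 2): ranking walks positions 2-3-4-1, expanding outward from the peak — single-peaked.
Ballot type 6 (peak Kwan at position 3): ranking walks positions 3-2-4-1, expanding outward from the peak — single-peaked.
Every ranking is single-peaked on this axis.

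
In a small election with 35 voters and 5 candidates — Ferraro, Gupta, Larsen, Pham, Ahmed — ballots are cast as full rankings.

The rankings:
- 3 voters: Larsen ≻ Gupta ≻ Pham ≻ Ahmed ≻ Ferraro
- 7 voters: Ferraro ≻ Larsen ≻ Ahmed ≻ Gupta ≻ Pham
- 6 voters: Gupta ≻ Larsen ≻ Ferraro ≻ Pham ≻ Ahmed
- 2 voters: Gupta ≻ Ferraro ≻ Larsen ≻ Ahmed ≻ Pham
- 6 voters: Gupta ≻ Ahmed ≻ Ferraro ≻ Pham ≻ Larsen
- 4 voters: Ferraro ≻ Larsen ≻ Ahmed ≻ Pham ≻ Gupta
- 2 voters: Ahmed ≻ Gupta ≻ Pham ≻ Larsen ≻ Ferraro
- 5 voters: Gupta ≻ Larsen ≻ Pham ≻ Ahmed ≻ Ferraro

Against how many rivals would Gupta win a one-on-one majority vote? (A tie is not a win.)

4

Gupta against each rival (35 voters):
Gupta–Ferraro: Gupta 24–11.
Gupta–Larsen: Gupta 21–14.
Gupta vs Pham: Gupta, 31–4.
Gupta vs Ahmed: Gupta preferred on 3+6+2+6+5 = 22 ballots; Gupta wins 22–13.
Gupta beats Ferraro, Larsen, Pham, Ahmed — 4 pairwise wins.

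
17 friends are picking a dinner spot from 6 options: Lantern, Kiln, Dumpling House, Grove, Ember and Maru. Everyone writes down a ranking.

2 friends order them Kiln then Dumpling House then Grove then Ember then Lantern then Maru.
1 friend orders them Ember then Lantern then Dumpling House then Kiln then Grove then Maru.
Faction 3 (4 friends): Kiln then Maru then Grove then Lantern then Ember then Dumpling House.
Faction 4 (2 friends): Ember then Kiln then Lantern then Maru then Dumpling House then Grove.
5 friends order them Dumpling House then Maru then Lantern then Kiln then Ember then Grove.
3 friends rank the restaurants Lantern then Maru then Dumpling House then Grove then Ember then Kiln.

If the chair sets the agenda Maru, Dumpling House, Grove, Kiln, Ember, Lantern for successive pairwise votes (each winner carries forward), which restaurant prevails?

Round 1: Maru vs Dumpling House — 9–8, Maru advances.
Round 2: Maru vs Grove — 14–3, Maru advances.
Round 3: Maru vs Kiln — 8–9, Kiln advances.
Round 4: Kiln vs Ember — 11–6, Kiln advances.
Round 5: Kiln vs Lantern — 8–9, Lantern advances.
The agenda winner is Lantern.

Lantern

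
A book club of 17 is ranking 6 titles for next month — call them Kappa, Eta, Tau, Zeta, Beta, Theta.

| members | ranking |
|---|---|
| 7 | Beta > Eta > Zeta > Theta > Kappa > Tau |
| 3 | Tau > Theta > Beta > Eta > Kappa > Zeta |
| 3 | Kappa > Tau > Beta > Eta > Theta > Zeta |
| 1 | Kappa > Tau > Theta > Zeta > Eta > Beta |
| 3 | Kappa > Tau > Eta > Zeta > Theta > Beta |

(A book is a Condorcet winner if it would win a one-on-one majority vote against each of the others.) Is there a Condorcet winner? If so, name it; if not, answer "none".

none

Head-to-head results (17 members):
Kappa vs Eta: 3+1+3 = 7 for Kappa, 10 for Eta — Eta by 10–7.
Kappa vs Tau: 7+3+1+3 = 14 for Kappa, 3 for Tau — Kappa by 14–3.
Kappa vs Zeta: Kappa is ranked higher on 3+3+1+3 = 10 ballots, Zeta on 7. Kappa wins 10–7.
Kappa vs Beta: 3+1+3 = 7 for Kappa, 10 for Beta — Beta by 10–7.
Kappa vs Theta: 7 to 10, Theta.
Eta vs Tau: 7 for Eta, 10 for Tau — Tau by 10–7.
Eta vs Zeta: Eta preferred on 7+3+3+3 = 16 ballots; Eta wins 16–1.
Eta vs Beta: 1+3 = 4 for Eta, 13 for Beta — Beta by 13–4.
Eta vs Theta: 7+3+3 = 13 for Eta, 4 for Theta — Eta by 13–4.
Tau vs Zeta: Tau preferred on 3+3+1+3 = 10 ballots; Tau wins 10–7.
Tau vs Beta: 10 to 7, Tau.
Tau vs Theta: 3+3+1+3 = 10 for Tau, 7 for Theta — Tau by 10–7.
Zeta vs Beta: Zeta preferred on 1+3 = 4 ballots; Beta wins 13–4.
Zeta vs Theta: Zeta preferred on 7+3 = 10 ballots; Zeta wins 10–7.
Beta vs Theta: 10 to 7, Beta.
Every book loses at least once (Kappa loses to Eta; Eta loses to Tau; Tau loses to Kappa; Zeta loses to Kappa; Beta loses to Tau; Theta loses to Eta). The majority relation contains the cycle Kappa > Tau > Eta > Kappa, so there is no Condorcet winner.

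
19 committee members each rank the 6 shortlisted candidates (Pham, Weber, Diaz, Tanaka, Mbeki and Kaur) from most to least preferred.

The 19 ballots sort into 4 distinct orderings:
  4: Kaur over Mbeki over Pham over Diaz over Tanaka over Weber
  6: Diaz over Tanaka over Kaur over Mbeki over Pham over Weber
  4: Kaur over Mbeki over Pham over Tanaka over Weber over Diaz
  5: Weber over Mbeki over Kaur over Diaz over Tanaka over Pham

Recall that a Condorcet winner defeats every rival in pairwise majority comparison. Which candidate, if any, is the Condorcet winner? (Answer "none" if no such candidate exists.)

Head-to-head results (19 committee members):
Pham vs Weber: Pham wins 14–5.
Pham–Diaz: Diaz 11–8.
Pham vs Tanaka: Tanaka wins 11–8.
Pham–Mbeki: Mbeki 19–0.
Pham vs Kaur: Kaur, 19–0.
Weber vs Diaz: Diaz wins 10–9.
Weber vs Tanaka: Tanaka wins 14–5.
Weber vs Mbeki: Mbeki, 14–5.
Weber vs Kaur: Kaur, 14–5.
Diaz vs Tanaka: Diaz, 15–4.
Diaz vs Mbeki: Mbeki wins 13–6.
Diaz vs Kaur: Kaur, 13–6.
Tanaka vs Mbeki: Mbeki, 13–6.
Tanaka vs Kaur: Kaur, 13–6.
Mbeki–Kaur: Kaur 14–5.
Kaur wins every pairwise contest, so Kaur is the Condorcet winner.

Kaur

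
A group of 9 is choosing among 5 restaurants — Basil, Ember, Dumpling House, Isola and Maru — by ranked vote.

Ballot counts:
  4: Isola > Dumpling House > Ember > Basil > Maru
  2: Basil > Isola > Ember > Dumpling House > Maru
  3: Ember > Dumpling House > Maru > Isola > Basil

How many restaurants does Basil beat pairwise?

Basil against each rival (9 friends):
Basil vs Ember: Ember, 7–2.
Basil vs Dumpling House: Basil preferred on 2 ballots; Dumpling House wins 7–2.
Basil vs Isola: 2 to 7, Isola.
Basil vs Maru: 4+2 = 6 for Basil, 3 for Maru — Basil by 6–3.
Basil beats Maru; loses to Ember, Dumpling House, Isola — 1 pairwise win.

1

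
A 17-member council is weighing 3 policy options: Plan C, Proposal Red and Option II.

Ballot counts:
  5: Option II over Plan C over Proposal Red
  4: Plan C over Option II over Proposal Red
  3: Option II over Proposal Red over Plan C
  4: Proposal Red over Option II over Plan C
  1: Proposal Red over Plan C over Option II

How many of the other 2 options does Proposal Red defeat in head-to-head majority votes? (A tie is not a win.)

Proposal Red against each rival (17 council members):
Proposal Red vs Plan C: Plan C, 9–8.
Proposal Red vs Option II: 4+1 = 5 for Proposal Red, 12 for Option II — Option II by 12–5.
Proposal Red beats no one; loses to Plan C, Option II — 0 pairwise wins.

0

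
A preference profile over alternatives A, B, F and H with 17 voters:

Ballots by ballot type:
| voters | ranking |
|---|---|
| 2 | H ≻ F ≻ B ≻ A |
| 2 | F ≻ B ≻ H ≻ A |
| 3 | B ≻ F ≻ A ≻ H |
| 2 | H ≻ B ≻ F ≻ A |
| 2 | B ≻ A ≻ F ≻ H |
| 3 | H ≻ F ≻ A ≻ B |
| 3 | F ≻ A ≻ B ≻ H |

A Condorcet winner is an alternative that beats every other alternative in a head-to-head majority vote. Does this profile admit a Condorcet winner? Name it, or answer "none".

F

Check each pair by majority over 17 ballots:
A vs B: B wins 11–6.
A vs F: F, 15–2.
A vs H: H, 9–8.
B–F: F 10–7.
B vs H: B, 10–7.
F–H: F 10–7.
F wins every pairwise contest, so F is the Condorcet winner.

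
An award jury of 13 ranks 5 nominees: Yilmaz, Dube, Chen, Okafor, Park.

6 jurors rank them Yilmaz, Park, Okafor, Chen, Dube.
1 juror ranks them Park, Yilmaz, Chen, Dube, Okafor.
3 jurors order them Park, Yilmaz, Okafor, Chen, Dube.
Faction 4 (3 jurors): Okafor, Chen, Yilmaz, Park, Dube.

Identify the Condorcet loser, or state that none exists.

Dube

Head-to-head results (13 jurors):
Yilmaz vs Dube: 6+1+3+3 = 13 for Yilmaz, 0 for Dube — Yilmaz by 13–0.
Yilmaz vs Chen: Yilmaz wins 10–3.
Yilmaz vs Okafor: Yilmaz is ranked higher on 6+1+3 = 10 ballots, Okafor on 3. Yilmaz wins 10–3.
Yilmaz vs Park: 6+3 = 9 for Yilmaz, 4 for Park — Yilmaz by 9–4.
Dube vs Chen: Chen, 13–0.
Dube vs Okafor: 1 for Dube, 12 for Okafor — Okafor by 12–1.
Dube vs Park: Park, 13–0.
Chen–Okafor: Okafor 12–1.
Chen vs Park: Park wins 10–3.
Okafor vs Park: Park, 10–3.
Dube is beaten in every head-to-head and is the Condorcet loser.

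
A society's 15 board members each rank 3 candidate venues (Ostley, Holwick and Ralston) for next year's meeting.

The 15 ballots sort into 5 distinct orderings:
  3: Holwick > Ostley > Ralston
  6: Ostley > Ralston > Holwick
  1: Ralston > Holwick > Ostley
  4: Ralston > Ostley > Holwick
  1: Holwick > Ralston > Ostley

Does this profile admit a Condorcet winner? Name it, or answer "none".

Ostley

Pairwise majorities:
Ostley–Holwick: Ostley 10–5.
Ostley vs Ralston: Ostley, 9–6.
Holwick–Ralston: Ralston 11–4.
Ostley beats each of Holwick, Ralston — Ostley is the Condorcet winner.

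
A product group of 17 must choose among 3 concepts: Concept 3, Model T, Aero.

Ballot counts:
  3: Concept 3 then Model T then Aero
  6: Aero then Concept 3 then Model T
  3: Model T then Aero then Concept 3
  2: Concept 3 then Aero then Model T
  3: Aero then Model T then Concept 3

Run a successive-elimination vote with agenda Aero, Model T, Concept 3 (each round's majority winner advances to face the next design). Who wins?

Round 1: Aero vs Model T — 11–6, Aero advances.
Round 2: Aero vs Concept 3 — 12–5, Aero advances.
The agenda winner is Aero.

Aero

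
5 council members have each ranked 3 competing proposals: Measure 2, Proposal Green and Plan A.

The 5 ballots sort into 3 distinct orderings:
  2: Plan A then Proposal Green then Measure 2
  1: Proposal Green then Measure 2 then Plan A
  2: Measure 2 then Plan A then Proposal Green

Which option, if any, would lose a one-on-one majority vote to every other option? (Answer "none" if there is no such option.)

Pairwise majorities:
Measure 2 vs Proposal Green: Measure 2 preferred on 2 ballots; Proposal Green wins 3–2.
Measure 2 vs Plan A: 3 to 2, Measure 2.
Proposal Green vs Plan A: Plan A wins 4–1.
No option is winless: Measure 2 beats Plan A; Proposal Green beats Measure 2; Plan A beats Proposal Green. There is no Condorcet loser.

none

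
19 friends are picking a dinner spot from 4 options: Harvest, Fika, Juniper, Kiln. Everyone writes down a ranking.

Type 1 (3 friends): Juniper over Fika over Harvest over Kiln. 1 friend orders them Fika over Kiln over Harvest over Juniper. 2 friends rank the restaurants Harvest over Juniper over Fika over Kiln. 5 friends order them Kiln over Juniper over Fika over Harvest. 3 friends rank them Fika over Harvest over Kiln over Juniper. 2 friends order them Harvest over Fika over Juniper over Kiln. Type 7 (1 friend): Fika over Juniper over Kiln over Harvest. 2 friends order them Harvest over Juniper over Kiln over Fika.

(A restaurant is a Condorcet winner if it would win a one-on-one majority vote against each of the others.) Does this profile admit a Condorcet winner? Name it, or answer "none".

none

Pairwise majorities:
Harvest vs Fika: 6 to 13, Fika.
Harvest–Juniper: Harvest 10–9.
Harvest vs Kiln: 12 to 7, Harvest.
Fika vs Juniper: Juniper wins 12–7.
Fika vs Kiln: 12 to 7, Fika.
Juniper vs Kiln: Juniper, 10–9.
Every restaurant loses at least once (Harvest loses to Fika; Fika loses to Juniper; Juniper loses to Harvest; Kiln loses to Harvest). The majority relation contains the cycle Harvest beats Juniper beats Fika beats Harvest, so there is no Condorcet winner.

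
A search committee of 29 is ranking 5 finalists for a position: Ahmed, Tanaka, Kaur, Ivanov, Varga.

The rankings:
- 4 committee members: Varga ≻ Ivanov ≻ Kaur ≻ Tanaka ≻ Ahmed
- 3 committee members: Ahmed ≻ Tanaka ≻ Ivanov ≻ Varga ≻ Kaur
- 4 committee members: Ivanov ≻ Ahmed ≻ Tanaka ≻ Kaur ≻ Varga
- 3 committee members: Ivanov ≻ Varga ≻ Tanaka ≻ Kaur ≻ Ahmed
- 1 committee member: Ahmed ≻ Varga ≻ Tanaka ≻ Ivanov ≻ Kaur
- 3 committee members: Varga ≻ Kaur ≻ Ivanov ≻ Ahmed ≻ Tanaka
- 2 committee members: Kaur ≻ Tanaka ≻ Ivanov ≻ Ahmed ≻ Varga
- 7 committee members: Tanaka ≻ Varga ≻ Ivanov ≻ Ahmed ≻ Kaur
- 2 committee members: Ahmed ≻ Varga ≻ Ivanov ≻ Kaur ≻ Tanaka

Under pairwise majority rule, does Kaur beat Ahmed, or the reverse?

Ahmed

Ballots ranking Kaur above Ahmed: 4 + 3 + 3 + 2 = 12.
Ballots ranking Ahmed above Kaur: 29 − 12 = 17.
Ahmed wins the head-to-head 17–12.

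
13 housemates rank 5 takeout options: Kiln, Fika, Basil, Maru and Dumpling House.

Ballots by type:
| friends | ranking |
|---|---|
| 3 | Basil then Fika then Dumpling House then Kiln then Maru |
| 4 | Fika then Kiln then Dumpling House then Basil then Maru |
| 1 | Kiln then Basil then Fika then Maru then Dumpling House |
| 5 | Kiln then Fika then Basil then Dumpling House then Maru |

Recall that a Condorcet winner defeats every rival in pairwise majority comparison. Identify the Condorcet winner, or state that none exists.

Fika

Head-to-head results (13 friends):
Kiln vs Fika: Fika wins 7–6.
Kiln vs Basil: Kiln wins 10–3.
Kiln vs Maru: Kiln, 13–0.
Kiln vs Dumpling House: Kiln wins 10–3.
Fika vs Basil: Fika, 9–4.
Fika–Maru: Fika 13–0.
Fika–Dumpling House: Fika 13–0.
Basil–Maru: Basil 13–0.
Basil vs Dumpling House: Basil, 9–4.
Maru vs Dumpling House: Dumpling House, 12–1.
Fika beats each of Kiln, Basil, Maru, Dumpling House — Fika is the Condorcet winner.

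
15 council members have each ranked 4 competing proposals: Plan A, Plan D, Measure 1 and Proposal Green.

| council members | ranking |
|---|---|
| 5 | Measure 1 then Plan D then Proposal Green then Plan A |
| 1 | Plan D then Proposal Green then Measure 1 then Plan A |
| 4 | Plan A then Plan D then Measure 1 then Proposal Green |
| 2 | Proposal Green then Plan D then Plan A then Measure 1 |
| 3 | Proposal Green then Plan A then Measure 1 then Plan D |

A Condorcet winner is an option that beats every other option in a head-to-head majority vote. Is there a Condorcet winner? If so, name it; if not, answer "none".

none

Head-to-head results (15 council members):
Plan A vs Plan D: 7 to 8, Plan D.
Plan A vs Measure 1: Plan A preferred on 4+2+3 = 9 ballots; Plan A wins 9–6.
Plan A vs Proposal Green: Plan A is ranked higher on 4 ballots, Proposal Green on 11. Proposal Green wins 11–4.
Plan D vs Measure 1: Plan D preferred on 1+4+2 = 7 ballots; Measure 1 wins 8–7.
Plan D vs Proposal Green: Plan D preferred on 5+1+4 = 10 ballots; Plan D wins 10–5.
Measure 1 vs Proposal Green: Measure 1 is ranked higher on 5+4 = 9 ballots, Proposal Green on 6. Measure 1 wins 9–6.
Every option loses at least once (Plan A loses to Plan D; Plan D loses to Measure 1; Measure 1 loses to Plan A; Proposal Green loses to Plan D). The majority relation contains the cycle Plan A → Measure 1 → Plan D → Plan A, so there is no Condorcet winner.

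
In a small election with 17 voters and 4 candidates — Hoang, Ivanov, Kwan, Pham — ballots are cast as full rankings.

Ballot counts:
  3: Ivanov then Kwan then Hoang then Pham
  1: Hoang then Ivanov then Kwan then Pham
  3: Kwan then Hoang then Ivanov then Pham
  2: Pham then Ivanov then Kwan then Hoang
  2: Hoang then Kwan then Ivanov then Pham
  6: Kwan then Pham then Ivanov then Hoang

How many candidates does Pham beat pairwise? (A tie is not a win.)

Pham against each rival (17 voters):
Pham vs Hoang: 8 to 9, Hoang.
Pham vs Ivanov: Ivanov wins 9–8.
Pham vs Kwan: 2 to 15, Kwan.
Pham beats no one; loses to Hoang, Ivanov, Kwan — 0 pairwise wins.

0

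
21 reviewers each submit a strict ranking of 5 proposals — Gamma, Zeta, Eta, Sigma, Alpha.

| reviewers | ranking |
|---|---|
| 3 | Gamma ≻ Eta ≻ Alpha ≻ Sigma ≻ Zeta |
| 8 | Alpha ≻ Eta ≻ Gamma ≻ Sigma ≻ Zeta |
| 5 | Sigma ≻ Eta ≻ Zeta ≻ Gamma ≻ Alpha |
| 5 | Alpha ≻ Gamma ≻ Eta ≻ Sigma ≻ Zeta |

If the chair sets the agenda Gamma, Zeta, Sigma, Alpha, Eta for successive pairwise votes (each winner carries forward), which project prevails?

Alpha

Round 1: Gamma vs Zeta — 16–5, Gamma advances.
Round 2: Gamma vs Sigma — 16–5, Gamma advances.
Round 3: Gamma vs Alpha — 8–13, Alpha advances.
Round 4: Alpha vs Eta — 13–8, Alpha advances.
The agenda winner is Alpha.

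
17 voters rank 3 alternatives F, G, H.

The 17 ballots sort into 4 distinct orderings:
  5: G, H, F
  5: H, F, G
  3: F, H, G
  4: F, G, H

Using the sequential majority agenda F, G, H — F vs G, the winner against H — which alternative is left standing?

H

Round 1: F vs G — 12–5, F advances.
Round 2: F vs H — 7–10, H advances.
H survives the agenda.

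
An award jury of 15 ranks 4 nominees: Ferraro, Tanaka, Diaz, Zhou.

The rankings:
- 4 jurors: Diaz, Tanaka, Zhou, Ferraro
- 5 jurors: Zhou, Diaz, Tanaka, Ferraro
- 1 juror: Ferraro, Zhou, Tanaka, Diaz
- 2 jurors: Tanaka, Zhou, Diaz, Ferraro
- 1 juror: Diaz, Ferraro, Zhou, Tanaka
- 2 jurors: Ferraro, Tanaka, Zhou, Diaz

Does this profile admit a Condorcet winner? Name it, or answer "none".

Pairwise majorities:
Ferraro vs Tanaka: 1+1+2 = 4 for Ferraro, 11 for Tanaka — Tanaka by 11–4.
Ferraro vs Diaz: Diaz, 12–3.
Ferraro vs Zhou: 4 to 11, Zhou.
Tanaka vs Diaz: Diaz, 10–5.
Tanaka vs Zhou: Tanaka wins 8–7.
Diaz vs Zhou: Diaz preferred on 4+1 = 5 ballots; Zhou wins 10–5.
Every nominee loses at least once (Ferraro loses to Tanaka; Tanaka loses to Diaz; Diaz loses to Zhou; Zhou loses to Tanaka). The majority relation contains the cycle Tanaka → Zhou → Diaz → Tanaka, so there is no Condorcet winner.

none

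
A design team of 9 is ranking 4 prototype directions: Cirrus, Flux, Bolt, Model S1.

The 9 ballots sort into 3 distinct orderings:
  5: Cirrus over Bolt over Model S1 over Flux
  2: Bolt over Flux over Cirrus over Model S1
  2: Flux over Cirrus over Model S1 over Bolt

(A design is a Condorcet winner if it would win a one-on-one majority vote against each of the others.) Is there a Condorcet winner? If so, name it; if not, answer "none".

Cirrus

Check each pair by majority over 9 ballots:
Cirrus vs Flux: Cirrus wins 5–4.
Cirrus–Bolt: Cirrus 7–2.
Cirrus–Model S1: Cirrus 9–0.
Flux vs Bolt: Bolt, 7–2.
Flux–Model S1: Model S1 5–4.
Bolt vs Model S1: Bolt, 7–2.
Cirrus defeats every rival head-to-head and is the Condorcet winner.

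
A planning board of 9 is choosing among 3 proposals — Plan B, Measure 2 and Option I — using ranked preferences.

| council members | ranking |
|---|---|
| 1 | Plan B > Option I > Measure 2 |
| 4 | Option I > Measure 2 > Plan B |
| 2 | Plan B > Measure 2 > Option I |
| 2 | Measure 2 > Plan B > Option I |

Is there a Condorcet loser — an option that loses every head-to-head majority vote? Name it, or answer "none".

Head-to-head results (9 council members):
Plan B–Measure 2: Measure 2 6–3.
Plan B vs Option I: 1+2+2 = 5 for Plan B, 4 for Option I — Plan B by 5–4.
Measure 2 vs Option I: Measure 2 preferred on 2+2 = 4 ballots; Option I wins 5–4.
No option is winless: Plan B beats Option I; Measure 2 beats Plan B; Option I beats Measure 2. There is no Condorcet loser.

none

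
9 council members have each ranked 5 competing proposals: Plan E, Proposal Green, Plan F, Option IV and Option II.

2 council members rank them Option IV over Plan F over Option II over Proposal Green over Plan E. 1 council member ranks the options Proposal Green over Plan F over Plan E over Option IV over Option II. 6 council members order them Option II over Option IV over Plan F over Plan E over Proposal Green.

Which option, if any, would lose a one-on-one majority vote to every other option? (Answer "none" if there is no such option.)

Proposal Green

Pairwise majorities:
Plan E vs Proposal Green: Plan E wins 6–3.
Plan E vs Plan F: 0 for Plan E, 9 for Plan F — Plan F by 9–0.
Plan E–Option IV: Option IV 8–1.
Plan E vs Option II: Plan E preferred on 1 ballot; Option II wins 8–1.
Proposal Green–Plan F: Plan F 8–1.
Proposal Green vs Option IV: 1 to 8, Option IV.
Proposal Green vs Option II: Proposal Green preferred on 1 ballot; Option II wins 8–1.
Plan F vs Option IV: Plan F is ranked higher on 1 ballot, Option IV on 8. Option IV wins 8–1.
Plan F vs Option II: 2+1 = 3 for Plan F, 6 for Option II — Option II by 6–3.
Option IV vs Option II: 3 to 6, Option II.
Proposal Green is beaten in every head-to-head and is the Condorcet loser.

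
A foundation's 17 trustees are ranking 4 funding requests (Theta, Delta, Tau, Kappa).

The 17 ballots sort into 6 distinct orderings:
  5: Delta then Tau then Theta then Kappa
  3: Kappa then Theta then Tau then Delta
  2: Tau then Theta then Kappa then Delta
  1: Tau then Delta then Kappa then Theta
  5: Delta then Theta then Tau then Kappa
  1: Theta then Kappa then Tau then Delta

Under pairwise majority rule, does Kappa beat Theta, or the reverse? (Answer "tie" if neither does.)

Ballots ranking Kappa above Theta: 3 + 1 = 4.
Ballots ranking Theta above Kappa: 17 − 4 = 13.
Theta wins the head-to-head 13–4.

Theta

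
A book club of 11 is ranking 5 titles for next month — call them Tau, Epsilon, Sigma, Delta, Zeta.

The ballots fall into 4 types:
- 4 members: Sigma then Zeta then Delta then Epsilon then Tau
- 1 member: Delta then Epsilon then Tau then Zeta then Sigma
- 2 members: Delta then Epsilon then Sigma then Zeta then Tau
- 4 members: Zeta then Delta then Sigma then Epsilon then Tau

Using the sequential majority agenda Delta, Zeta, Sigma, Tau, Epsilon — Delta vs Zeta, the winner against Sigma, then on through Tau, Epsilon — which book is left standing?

Round 1: Delta vs Zeta — 3–8, Zeta advances.
Round 2: Zeta vs Sigma — 5–6, Sigma advances.
Round 3: Sigma vs Tau — 10–1, Sigma advances.
Round 4: Sigma vs Epsilon — 8–3, Sigma advances.
The agenda winner is Sigma.

Sigma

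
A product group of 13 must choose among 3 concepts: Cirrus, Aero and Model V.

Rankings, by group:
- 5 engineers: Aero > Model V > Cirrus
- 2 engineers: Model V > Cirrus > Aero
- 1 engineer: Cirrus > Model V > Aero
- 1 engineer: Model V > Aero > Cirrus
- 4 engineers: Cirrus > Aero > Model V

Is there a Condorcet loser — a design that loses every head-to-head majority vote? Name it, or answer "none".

Pairwise majorities:
Cirrus vs Aero: Cirrus, 7–6.
Cirrus vs Model V: Cirrus preferred on 1+4 = 5 ballots; Model V wins 8–5.
Aero vs Model V: Aero is ranked higher on 5+4 = 9 ballots, Model V on 4. Aero wins 9–4.
No design is winless: Cirrus beats Aero; Aero beats Model V; Model V beats Cirrus. There is no Condorcet loser.

none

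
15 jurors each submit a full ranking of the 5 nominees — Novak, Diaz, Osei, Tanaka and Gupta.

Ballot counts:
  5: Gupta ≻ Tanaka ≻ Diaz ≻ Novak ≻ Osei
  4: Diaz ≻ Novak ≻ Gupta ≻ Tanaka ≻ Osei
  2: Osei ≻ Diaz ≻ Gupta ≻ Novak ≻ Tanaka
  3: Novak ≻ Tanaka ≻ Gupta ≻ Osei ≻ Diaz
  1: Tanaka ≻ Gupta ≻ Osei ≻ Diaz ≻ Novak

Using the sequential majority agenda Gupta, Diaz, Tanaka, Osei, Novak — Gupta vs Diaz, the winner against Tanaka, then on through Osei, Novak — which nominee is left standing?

Gupta

Round 1: Gupta vs Diaz — 9–6, Gupta advances.
Round 2: Gupta vs Tanaka — 11–4, Gupta advances.
Round 3: Gupta vs Osei — 13–2, Gupta advances.
Round 4: Gupta vs Novak — 8–7, Gupta advances.
The agenda winner is Gupta.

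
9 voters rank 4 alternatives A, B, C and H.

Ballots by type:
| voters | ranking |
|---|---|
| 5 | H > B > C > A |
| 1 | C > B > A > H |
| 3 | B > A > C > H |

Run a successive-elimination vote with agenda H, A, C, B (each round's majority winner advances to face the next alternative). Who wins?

Round 1: H vs A — 5–4, H advances.
Round 2: H vs C — 5–4, H advances.
Round 3: H vs B — 5–4, H advances.
H survives the agenda.

H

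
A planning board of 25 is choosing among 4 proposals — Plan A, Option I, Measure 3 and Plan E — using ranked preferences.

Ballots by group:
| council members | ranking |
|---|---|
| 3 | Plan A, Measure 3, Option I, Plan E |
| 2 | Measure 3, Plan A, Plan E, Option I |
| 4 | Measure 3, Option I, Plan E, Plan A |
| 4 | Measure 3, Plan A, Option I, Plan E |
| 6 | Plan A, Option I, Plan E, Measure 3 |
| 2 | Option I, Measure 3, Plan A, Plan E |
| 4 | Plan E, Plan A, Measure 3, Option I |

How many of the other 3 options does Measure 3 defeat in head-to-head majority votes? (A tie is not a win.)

Measure 3 against each rival (25 council members):
Measure 3 vs Plan A: Measure 3 is ranked higher on 2+4+4+2 = 12 ballots, Plan A on 13. Plan A wins 13–12.
Measure 3 vs Option I: Measure 3 preferred on 3+2+4+4+4 = 17 ballots; Measure 3 wins 17–8.
Measure 3 vs Plan E: Measure 3 preferred on 3+2+4+4+2 = 15 ballots; Measure 3 wins 15–10.
Measure 3 beats Option I, Plan E; loses to Plan A — 2 pairwise wins.

2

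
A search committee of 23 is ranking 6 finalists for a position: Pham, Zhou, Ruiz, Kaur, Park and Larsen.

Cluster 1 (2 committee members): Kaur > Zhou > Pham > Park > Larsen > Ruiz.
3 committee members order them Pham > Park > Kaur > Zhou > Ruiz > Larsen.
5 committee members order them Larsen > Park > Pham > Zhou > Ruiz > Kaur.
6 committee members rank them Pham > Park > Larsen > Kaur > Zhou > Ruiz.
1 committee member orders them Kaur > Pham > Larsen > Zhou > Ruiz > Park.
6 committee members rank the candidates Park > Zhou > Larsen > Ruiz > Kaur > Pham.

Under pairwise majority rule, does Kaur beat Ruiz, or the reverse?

Kaur

Ballots ranking Kaur above Ruiz: 2 + 3 + 6 + 1 = 12.
Ballots ranking Ruiz above Kaur: 23 − 12 = 11.
Kaur wins the head-to-head 12–11.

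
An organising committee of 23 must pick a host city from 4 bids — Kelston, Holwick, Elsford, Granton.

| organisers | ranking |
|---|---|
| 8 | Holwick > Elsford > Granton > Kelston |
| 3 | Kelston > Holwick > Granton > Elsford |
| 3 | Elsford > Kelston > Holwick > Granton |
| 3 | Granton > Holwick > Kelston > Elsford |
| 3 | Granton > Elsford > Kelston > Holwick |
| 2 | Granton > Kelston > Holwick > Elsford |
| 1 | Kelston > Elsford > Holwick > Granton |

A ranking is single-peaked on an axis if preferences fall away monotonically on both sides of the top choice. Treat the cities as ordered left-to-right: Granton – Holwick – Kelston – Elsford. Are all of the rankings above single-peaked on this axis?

no

Axis positions: Granton=1, Holwick=2, Kelston=3, Elsford=4.
Bloc 1: ranking walks positions 2-4-1-3; Elsford is ranked above Kelston even though Kelston lies between Elsford and the peak Holwick on the axis — preferences dip and rise again. Not single-peaked.
Bloc 2 (peak Kelston at position 3): ranking walks positions 3-2-1-4, expanding outward from the peak — single-peaked.
Bloc 3 (peak Elsford at position 4): ranking walks positions 4-3-2-1, expanding outward from the peak — single-peaked.
Bloc 4 (peak Granton at position 1): ranking walks positions 1-2-3-4, expanding outward from the peak — single-peaked.
Bloc 5: ranking walks positions 1-4-3-2; Elsford is ranked above Holwick even though Holwick lies between Elsford and the peak Granton on the axis — preferences dip and rise again. Not single-peaked.
Bloc 6: ranking walks positions 1-3-2-4; Kelston is ranked above Holwick even though Holwick lies between Kelston and the peak Granton on the axis — preferences dip and rise again. Not single-peaked.
Bloc 7 (peak Kelston at position 3): ranking walks positions 3-4-2-1, expanding outward from the peak — single-peaked.
Bloc 1 violates single-peakedness, so the profile is not single-peaked on this axis.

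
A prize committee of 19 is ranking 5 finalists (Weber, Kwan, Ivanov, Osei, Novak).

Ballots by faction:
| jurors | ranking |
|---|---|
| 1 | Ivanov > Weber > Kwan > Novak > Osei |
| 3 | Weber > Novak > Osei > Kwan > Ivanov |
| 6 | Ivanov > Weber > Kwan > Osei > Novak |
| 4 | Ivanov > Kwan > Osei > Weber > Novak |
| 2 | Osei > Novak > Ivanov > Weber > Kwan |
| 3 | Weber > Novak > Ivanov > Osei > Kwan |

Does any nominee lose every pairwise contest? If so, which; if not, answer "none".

Pairwise majorities:
Weber–Kwan: Weber 15–4.
Weber vs Ivanov: 3+3 = 6 for Weber, 13 for Ivanov — Ivanov by 13–6.
Weber vs Osei: 13 to 6, Weber.
Weber vs Novak: Weber is ranked higher on 1+3+6+4+3 = 17 ballots, Novak on 2. Weber wins 17–2.
Kwan vs Ivanov: Ivanov wins 16–3.
Kwan vs Osei: 1+6+4 = 11 for Kwan, 8 for Osei — Kwan by 11–8.
Kwan vs Novak: Kwan is ranked higher on 1+6+4 = 11 ballots, Novak on 8. Kwan wins 11–8.
Ivanov vs Osei: 14 to 5, Ivanov.
Ivanov vs Novak: Ivanov is ranked higher on 1+6+4 = 11 ballots, Novak on 8. Ivanov wins 11–8.
Osei vs Novak: 12 to 7, Osei.
Only Novak has no wins; Novak is the Condorcet loser.

Novak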